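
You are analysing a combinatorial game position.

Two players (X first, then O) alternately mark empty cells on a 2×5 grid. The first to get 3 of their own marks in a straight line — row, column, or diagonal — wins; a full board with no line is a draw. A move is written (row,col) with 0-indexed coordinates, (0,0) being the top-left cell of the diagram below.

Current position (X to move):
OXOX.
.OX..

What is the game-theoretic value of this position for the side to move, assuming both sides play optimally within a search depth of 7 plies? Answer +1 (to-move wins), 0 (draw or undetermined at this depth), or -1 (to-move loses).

value(OXOX./.OX.., X) = 0

[OXOX./.OX..] X move#1: (0,4):+0/OXOXX/.OX..*, (1,0):+0/OXOX./XOX.., (1,3):+0/OXOX./.OXX., (1,4):+0/OXOX./.OX.X
[OXOXX/.OX..] O move#2: (1,0):+0/OXOXX/OOX..*, (1,3):+0/OXOXX/.OXO., (1,4):+0/OXOXX/.OX.O
[OXOXX/OOX..] X move#3: (1,3):+0/OXOXX/OOXX.*, (1,4):+0/OXOXX/OOX.X
[OXOXX/OOXX.] O move#4: (1,4):+0/OXOXX/OOXXO*
[OXOXX/OOXXO] end (terminal +0, X#5); searched OXOX./.OX.. to 7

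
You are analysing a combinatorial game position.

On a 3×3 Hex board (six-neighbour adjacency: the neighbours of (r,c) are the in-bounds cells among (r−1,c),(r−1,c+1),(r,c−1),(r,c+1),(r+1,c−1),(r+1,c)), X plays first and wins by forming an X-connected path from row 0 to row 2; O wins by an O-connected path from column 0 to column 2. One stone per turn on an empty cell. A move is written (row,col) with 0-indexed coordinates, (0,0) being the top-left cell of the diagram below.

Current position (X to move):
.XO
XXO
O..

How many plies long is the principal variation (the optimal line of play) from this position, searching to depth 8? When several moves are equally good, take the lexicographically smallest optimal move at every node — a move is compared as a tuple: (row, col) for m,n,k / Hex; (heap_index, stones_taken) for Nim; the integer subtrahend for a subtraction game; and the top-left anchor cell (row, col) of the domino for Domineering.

ply 1, X at .XO/XXO/O.. | (0,0)=-1→XXO/XXO/O..; (2,1)=+1→.XO/XXO/OX.*; (2,2)=-1→.XO/XXO/O.X
ply 2: .XO/XXO/OX. is terminal -1 (O); from .XO/XXO/O.. depth 8

PV length from [.XO/XXO/O..]: 1 ply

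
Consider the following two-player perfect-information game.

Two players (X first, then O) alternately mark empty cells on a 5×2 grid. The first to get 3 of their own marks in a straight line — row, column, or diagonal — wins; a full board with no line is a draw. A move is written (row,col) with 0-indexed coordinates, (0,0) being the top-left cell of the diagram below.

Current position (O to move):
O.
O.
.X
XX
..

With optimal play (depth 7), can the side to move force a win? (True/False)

O winning at [O./O./.X/XX/..]: True

p1 O@[O./O./.X/XX/..]: (0,1)[OO/O./.X/XX/..]-1 (1,1)[O./OO/.X/XX/..]-1 (2,0)[O./O./OX/XX/..]+1* (4,0)[O./O./.X/XX/O.]-1 (4,1)[O./O./.X/XX/.O]-1
p2 X@[O./O./OX/XX/..] terminal -1; root [O./O./.X/XX/..] d7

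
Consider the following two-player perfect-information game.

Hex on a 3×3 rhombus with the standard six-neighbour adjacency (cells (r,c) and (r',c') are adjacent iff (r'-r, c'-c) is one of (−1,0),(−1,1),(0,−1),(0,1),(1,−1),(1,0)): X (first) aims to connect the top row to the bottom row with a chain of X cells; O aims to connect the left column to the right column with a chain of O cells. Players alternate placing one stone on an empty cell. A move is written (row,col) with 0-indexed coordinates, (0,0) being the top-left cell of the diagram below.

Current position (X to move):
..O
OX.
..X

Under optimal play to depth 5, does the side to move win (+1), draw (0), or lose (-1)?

value(..O/OX./..X, X) = +1

[..O/OX./..X] X move#1: (0,0):-1/X.O/OX./..X, (0,1):+1/.XO/OX./..X*, (1,2):-1/..O/OXX/..X, (2,0):-1/..O/OX./X.X, (2,1):-1/..O/OX./.XX
[.XO/OX./..X] O move#2: (0,0):-1/OXO/OX./..X*, (1,2):-1/.XO/OXO/..X, (2,0):-1/.XO/OX./O.X, (2,1):-1/.XO/OX./.OX
[OXO/OX./..X] X move#3: (1,2):+1/OXO/OXX/..X*, (2,0):+1/OXO/OX./X.X, (2,1):+1/OXO/OX./.XX
[OXO/OXX/..X] end (terminal -1, O#4); searched ..O/OX./..X to 5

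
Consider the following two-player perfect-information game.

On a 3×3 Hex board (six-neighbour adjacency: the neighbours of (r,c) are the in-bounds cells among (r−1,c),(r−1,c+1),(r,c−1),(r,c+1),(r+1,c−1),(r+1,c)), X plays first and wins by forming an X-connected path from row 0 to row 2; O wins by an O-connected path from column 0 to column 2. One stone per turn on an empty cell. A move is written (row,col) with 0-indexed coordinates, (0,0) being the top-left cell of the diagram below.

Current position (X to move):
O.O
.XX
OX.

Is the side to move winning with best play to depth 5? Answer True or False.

p1 X@[O.O/.XX/OX.]: (0,1)[OXO/.XX/OX.]+1* (1,0)[O.O/XXX/OX.]-1 (2,2)[O.O/.XX/OXX]-1
p2 O@[OXO/.XX/OX.] terminal -1; root [O.O/.XX/OX.] d5

X winning at [O.O/.XX/OX.]: True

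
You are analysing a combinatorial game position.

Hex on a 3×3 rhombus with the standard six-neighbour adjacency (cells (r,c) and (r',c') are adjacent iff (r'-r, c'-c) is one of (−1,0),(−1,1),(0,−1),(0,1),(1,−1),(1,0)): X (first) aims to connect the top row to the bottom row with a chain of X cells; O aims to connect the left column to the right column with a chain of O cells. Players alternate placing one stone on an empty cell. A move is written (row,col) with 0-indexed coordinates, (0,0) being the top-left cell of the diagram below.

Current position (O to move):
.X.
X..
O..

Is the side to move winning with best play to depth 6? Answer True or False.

p1 O@[.X./X../O..]: (0,0)[OX./X../O..]-1 (0,2)[.XO/X../O..]+1* (1,1)[.X./XO./O..]+1 (1,2)[.X./X.O/O..]+1 (2,1)[.X./X../OO.]+1 (2,2)[.X./X../O.O]+1
p2 X@[.XO/X../O..]: (0,0)[XXO/X../O..]-1* (1,1)[.XO/XX./O..]-1 (1,2)[.XO/X.X/O..]-1 (2,1)[.XO/X../OX.]-1 (2,2)[.XO/X../O.X]-1
p3 O@[XXO/X../O..]: (1,1)[XXO/XO./O..]+1* (1,2)[XXO/X.O/O..]+1 (2,1)[XXO/X../OO.]+1 (2,2)[XXO/X../O.O]+1
p4 X@[XXO/XO./O..] terminal -1; root [.X./X../O..] d6

O winning at [.X./X../O..]: True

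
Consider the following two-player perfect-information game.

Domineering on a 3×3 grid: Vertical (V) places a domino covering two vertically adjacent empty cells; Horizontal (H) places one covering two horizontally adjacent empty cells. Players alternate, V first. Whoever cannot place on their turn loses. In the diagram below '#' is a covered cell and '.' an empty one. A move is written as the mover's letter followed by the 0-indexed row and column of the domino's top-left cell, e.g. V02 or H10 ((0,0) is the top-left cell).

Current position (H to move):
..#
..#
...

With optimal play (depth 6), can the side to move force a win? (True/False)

p1 H@[..#/..#/...]: H00[###/..#/...]-1 H10[..#/###/...]+1* H20[..#/..#/##.]-1 H21[..#/..#/.##]-1
p2 V@[..#/###/...] terminal -1; root [..#/..#/...] d6

H winning at [..#/..#/...]: True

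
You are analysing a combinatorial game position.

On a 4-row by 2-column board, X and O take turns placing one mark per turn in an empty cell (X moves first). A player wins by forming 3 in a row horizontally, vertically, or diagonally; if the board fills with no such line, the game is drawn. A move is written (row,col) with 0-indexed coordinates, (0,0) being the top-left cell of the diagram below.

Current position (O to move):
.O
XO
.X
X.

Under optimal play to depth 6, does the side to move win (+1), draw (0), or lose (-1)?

ply 1, O at .O/XO/.X/X. | (0,0)=-1→OO/XO/.X/X.; (2,0)=+0→.O/XO/OX/X.*; (3,1)=-1→.O/XO/.X/XO
ply 2, X at .O/XO/OX/X. | (0,0)=+0→XO/XO/OX/X.*; (3,1)=+0→.O/XO/OX/XX
ply 3, O at XO/XO/OX/X. | (3,1)=+0→XO/XO/OX/XO*
ply 4: XO/XO/OX/XO is terminal +0 (X); from .O/XO/.X/X. depth 6

value(.O/XO/.X/X., O) = 0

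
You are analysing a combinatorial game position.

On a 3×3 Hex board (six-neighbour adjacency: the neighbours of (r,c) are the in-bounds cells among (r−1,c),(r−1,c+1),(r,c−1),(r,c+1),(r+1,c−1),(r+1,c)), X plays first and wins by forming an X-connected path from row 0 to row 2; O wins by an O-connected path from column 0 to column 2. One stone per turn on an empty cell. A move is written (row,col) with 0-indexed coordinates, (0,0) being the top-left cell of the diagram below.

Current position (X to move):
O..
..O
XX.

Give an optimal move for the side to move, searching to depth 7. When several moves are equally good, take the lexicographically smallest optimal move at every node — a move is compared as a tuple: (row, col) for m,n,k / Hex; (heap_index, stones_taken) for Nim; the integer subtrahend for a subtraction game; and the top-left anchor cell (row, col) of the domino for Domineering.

X's best at [O../..O/XX.]: (0,1)

ply 1, X at O../..O/XX. | (0,1)=+1→OX./..O/XX.*; (0,2)=-1→O.X/..O/XX.; (1,0)=-1→O../X.O/XX.; (1,1)=+1→O../.XO/XX.; (2,2)=-1→O../..O/XXX
ply 2, O at OX./..O/XX. | (0,2)=-1→OXO/..O/XX.*; (1,0)=-1→OX./O.O/XX.; (1,1)=-1→OX./.OO/XX.; (2,2)=-1→OX./..O/XXO
ply 3, X at OXO/..O/XX. | (1,0)=+1→OXO/X.O/XX.*; (1,1)=+1→OXO/.XO/XX.; (2,2)=+1→OXO/..O/XXX
ply 4: OXO/X.O/XX. is terminal -1 (O); from O../..O/XX. depth 7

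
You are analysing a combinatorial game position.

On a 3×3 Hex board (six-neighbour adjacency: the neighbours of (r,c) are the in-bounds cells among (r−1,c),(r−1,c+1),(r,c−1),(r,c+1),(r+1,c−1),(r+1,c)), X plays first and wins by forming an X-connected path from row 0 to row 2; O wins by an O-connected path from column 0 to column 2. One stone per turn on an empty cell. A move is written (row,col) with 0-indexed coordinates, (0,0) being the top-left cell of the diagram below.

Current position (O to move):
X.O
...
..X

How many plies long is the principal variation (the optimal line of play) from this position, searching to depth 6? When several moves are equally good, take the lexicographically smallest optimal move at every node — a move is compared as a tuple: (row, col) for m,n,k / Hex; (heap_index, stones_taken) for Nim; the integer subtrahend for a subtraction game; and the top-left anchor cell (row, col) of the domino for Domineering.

p1 O@[X.O/.../..X]: (0,1)[XOO/.../..X]-1 (1,0)[X.O/O../..X]+1* (1,1)[X.O/.O./..X]+1 (1,2)[X.O/..O/..X]-1 (2,0)[X.O/.../O.X]-1 (2,1)[X.O/.../.OX]-1
p2 X@[X.O/O../..X]: (0,1)[XXO/O../..X]-1* (1,1)[X.O/OX./..X]-1 (1,2)[X.O/O.X/..X]-1 (2,0)[X.O/O../X.X]-1 (2,1)[X.O/O../.XX]-1
p3 O@[XXO/O../..X]: (1,1)[XXO/OO./..X]+1* (1,2)[XXO/O.O/..X]-1 (2,0)[XXO/O../O.X]-1 (2,1)[XXO/O../.OX]-1
p4 X@[XXO/OO./..X] terminal -1; root [X.O/.../..X] d6

PV length from [X.O/.../..X]: 3 plies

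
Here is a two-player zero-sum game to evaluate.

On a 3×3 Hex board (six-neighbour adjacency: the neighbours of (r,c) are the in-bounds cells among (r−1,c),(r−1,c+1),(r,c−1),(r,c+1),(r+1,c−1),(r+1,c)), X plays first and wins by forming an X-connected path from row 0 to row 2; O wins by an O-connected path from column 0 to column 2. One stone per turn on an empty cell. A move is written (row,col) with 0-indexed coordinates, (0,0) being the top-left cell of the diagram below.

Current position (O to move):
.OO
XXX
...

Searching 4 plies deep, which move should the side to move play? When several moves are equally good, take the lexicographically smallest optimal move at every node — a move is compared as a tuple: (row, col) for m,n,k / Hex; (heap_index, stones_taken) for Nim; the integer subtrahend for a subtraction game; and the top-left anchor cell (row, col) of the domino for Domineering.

O's best at [.OO/XXX/...]: (0,0)

[.OO/XXX/...] O move#1: (0,0):+1/OOO/XXX/...*, (2,0):-1/.OO/XXX/O.., (2,1):-1/.OO/XXX/.O., (2,2):-1/.OO/XXX/..O
[OOO/XXX/...] end (terminal -1, X#2); searched .OO/XXX/... to 4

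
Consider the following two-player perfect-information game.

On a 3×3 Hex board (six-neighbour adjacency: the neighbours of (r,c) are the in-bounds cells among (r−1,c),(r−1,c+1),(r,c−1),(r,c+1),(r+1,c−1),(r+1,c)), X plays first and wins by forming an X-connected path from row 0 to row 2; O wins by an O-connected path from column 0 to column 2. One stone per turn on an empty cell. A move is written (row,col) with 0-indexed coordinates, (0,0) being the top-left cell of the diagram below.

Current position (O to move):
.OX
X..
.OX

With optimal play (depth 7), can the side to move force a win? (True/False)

ply 1, O at .OX/X../.OX | (0,0)=-1→OOX/X../.OX*; (1,1)=-1→.OX/XO./.OX; (1,2)=-1→.OX/X.O/.OX; (2,0)=-1→.OX/X../OOX
ply 2, X at OOX/X../.OX | (1,1)=+1→OOX/XX./.OX*; (1,2)=+1→OOX/X.X/.OX; (2,0)=+1→OOX/X../XOX
ply 3, O at OOX/XX./.OX | (1,2)=-1→OOX/XXO/.OX*; (2,0)=-1→OOX/XX./OOX
ply 4, X at OOX/XXO/.OX | (2,0)=+1→OOX/XXO/XOX*
ply 5: OOX/XXO/XOX is terminal -1 (O); from .OX/X../.OX depth 7

O winning at [.OX/X../.OX]: False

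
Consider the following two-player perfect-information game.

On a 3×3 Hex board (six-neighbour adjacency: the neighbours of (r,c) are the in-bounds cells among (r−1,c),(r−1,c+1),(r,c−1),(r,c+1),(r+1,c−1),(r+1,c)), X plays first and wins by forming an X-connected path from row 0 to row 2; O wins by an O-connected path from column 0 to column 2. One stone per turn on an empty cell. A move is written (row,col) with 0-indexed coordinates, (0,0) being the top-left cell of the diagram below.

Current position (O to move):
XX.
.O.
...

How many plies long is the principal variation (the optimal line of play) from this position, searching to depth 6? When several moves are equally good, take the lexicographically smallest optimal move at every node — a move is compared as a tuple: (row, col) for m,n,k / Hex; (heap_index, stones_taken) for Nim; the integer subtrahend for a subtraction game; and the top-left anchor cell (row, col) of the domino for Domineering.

PV length from [XX./.O./...]: 3 plies

p1 O@[XX./.O./...]: (0,2)[XXO/.O./...]+1* (1,0)[XX./OO./...]+1 (1,2)[XX./.OO/...]+1 (2,0)[XX./.O./O..]+1 (2,1)[XX./.O./.O.]+1 (2,2)[XX./.O./..O]+1
p2 X@[XXO/.O./...]: (1,0)[XXO/XO./...]-1* (1,2)[XXO/.OX/...]-1 (2,0)[XXO/.O./X..]-1 (2,1)[XXO/.O./.X.]-1 (2,2)[XXO/.O./..X]-1
p3 O@[XXO/XO./...]: (1,2)[XXO/XOO/...]-1 (2,0)[XXO/XO./O..]+1* (2,1)[XXO/XO./.O.]-1 (2,2)[XXO/XO./..O]-1
p4 X@[XXO/XO./O..] terminal -1; root [XX./.O./...] d6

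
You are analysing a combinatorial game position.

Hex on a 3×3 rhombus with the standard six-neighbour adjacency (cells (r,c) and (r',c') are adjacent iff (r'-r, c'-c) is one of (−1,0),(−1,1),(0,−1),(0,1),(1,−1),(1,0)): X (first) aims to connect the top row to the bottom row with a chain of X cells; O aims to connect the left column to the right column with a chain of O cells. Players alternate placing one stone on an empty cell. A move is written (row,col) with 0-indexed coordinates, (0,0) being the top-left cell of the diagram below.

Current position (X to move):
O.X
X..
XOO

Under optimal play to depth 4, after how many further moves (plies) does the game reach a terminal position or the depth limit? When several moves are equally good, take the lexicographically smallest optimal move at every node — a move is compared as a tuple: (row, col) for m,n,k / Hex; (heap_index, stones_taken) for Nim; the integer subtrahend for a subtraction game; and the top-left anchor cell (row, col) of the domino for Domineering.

PV length from [O.X/X../XOO]: 1 ply

ply 1, X at O.X/X../XOO | (0,1)=+1→OXX/X../XOO*; (1,1)=+1→O.X/XX./XOO; (1,2)=+1→O.X/X.X/XOO
ply 2: OXX/X../XOO is terminal -1 (O); from O.X/X../XOO depth 4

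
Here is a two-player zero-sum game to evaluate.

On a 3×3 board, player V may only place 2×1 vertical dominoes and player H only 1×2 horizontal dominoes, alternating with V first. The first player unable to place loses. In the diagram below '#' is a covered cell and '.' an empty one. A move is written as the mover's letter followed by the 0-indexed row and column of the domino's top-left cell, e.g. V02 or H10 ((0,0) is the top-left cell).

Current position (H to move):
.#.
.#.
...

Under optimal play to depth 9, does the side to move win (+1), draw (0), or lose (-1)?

value(.#./.#./..., H) = -1

p1 H@[.#./.#./...]: H20[.#./.#./##.]-1* H21[.#./.#./.##]-1
p2 V@[.#./.#./##.]: V00[##./##./##.]+1* V02[.##/.##/##.]+1 V12[.#./.##/###]+1
p3 H@[##./##./##.] terminal -1; root [.#./.#./...] d9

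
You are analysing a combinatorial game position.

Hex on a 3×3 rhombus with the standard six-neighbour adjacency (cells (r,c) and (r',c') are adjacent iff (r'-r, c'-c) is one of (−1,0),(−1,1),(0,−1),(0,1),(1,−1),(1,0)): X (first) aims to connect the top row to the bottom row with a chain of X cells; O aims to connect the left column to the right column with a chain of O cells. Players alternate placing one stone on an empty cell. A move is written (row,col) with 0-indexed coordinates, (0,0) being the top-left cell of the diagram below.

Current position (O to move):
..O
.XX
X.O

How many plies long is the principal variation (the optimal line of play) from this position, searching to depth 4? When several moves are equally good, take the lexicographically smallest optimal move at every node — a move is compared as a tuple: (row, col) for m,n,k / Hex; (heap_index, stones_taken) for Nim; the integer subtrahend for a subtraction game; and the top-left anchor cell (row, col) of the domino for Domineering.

PV length from [..O/.XX/X.O]: 3 plies

[..O/.XX/X.O] O move#1: (0,0):-1/O.O/.XX/X.O, (0,1):+1/.OO/.XX/X.O*, (1,0):-1/..O/OXX/X.O, (2,1):-1/..O/.XX/XOO
[.OO/.XX/X.O] X move#2: (0,0):-1/XOO/.XX/X.O*, (1,0):-1/.OO/XXX/X.O, (2,1):-1/.OO/.XX/XXO
[XOO/.XX/X.O] O move#3: (1,0):+1/XOO/OXX/X.O*, (2,1):-1/XOO/.XX/XOO
[XOO/OXX/X.O] end (terminal -1, X#4); searched ..O/.XX/X.O to 4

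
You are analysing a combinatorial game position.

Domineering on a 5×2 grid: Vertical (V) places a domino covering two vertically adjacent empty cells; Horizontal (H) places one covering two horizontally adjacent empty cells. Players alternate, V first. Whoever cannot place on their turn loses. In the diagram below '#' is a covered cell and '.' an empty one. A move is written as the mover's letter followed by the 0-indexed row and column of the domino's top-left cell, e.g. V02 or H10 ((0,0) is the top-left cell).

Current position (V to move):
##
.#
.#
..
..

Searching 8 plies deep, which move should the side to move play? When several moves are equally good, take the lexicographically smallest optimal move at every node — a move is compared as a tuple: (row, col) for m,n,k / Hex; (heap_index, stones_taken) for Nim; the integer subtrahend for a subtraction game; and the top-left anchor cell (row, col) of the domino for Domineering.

V's best at [##/.#/.#/../..]: V30

ply 1, V at ##/.#/.#/../.. | V10=-1→##/##/##/../..; V20=-1→##/.#/##/#./..; V30=+1→##/.#/.#/#./#.*; V31=+1→##/.#/.#/.#/.#
ply 2: ##/.#/.#/#./#. is terminal -1 (H); from ##/.#/.#/../.. depth 8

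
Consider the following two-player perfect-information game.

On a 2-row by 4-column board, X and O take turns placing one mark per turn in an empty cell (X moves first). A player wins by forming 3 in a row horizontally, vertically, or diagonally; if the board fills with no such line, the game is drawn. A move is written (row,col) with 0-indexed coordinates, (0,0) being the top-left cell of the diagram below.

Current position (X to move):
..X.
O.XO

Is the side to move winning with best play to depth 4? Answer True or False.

[..X./O.XO] X move#1: (0,0):+0/X.X./O.XO, (0,1):+1/.XX./O.XO*, (0,3):+0/..XX/O.XO, (1,1):+0/..X./OXXO
[.XX./O.XO] O move#2: (0,0):-1/OXX./O.XO*, (0,3):-1/.XXO/O.XO, (1,1):-1/.XX./OOXO
[OXX./O.XO] X move#3: (0,3):+1/OXXX/O.XO*, (1,1):+0/OXX./OXXO
[OXXX/O.XO] end (terminal -1, O#4); searched ..X./O.XO to 4

X winning at [..X./O.XO]: True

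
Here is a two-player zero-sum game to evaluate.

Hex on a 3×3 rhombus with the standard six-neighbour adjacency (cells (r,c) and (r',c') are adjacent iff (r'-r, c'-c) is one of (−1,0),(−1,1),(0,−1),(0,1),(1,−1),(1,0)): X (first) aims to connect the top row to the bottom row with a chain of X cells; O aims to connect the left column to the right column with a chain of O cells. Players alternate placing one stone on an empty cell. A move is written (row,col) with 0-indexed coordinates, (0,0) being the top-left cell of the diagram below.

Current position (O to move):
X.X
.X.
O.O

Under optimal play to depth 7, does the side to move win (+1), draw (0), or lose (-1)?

p1 O@[X.X/.X./O.O]: (0,1)[XOX/.X./O.O]-1 (1,0)[X.X/OX./O.O]-1 (1,2)[X.X/.XO/O.O]-1 (2,1)[X.X/.X./OOO]+1*
p2 X@[X.X/.X./OOO] terminal -1; root [X.X/.X./O.O] d7

value(X.X/.X./O.O, O) = +1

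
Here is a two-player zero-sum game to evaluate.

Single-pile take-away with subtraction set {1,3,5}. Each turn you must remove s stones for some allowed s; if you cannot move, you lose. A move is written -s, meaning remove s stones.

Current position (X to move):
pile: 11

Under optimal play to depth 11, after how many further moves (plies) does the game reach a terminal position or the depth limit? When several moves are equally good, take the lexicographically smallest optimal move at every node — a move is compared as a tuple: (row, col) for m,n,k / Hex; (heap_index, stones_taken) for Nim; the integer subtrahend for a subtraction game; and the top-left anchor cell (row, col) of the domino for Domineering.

PV length from [11]: 11 plies

p1 X@[11]: -1[10]+1* -3[8]+1 -5[6]+1
p2 O@[10]: -1[9]-1* -3[7]-1 -5[5]-1
p3 X@[9]: -1[8]+1* -3[6]+1 -5[4]+1
p4 O@[8]: -1[7]-1* -3[5]-1 -5[3]-1
p5 X@[7]: -1[6]+1* -3[4]+1 -5[2]+1
p6 O@[6]: -1[5]-1* -3[3]-1 -5[1]-1
p7 X@[5]: -1[4]+1* -3[2]+1 -5[0]+1
p8 O@[4]: -1[3]-1* -3[1]-1
p9 X@[3]: -1[2]+1* -3[0]+1
p10 O@[2]: -1[1]-1*
p11 X@[1]: -1[0]+1*
p12 O@[0] terminal -1; root [11] d11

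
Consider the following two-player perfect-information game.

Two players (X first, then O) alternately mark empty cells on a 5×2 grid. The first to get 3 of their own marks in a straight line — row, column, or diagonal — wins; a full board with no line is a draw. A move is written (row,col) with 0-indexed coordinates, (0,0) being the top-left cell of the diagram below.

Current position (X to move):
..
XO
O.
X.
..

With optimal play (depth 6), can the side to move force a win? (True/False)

[../XO/O./X./..] X move#1: (0,0):-1/X./XO/O./X./.., (0,1):+0/.X/XO/O./X./..*, (2,1):+0/../XO/OX/X./.., (3,1):+0/../XO/O./XX/.., (4,0):-1/../XO/O./X./X., (4,1):-1/../XO/O./X./.X
[.X/XO/O./X./..] O move#2: (0,0):+0/OX/XO/O./X./..*, (2,1):+0/.X/XO/OO/X./.., (3,1):+0/.X/XO/O./XO/.., (4,0):+0/.X/XO/O./X./O., (4,1):+0/.X/XO/O./X./.O
[OX/XO/O./X./..] X move#3: (2,1):+0/OX/XO/OX/X./..*, (3,1):+0/OX/XO/O./XX/.., (4,0):+0/OX/XO/O./X./X., (4,1):+0/OX/XO/O./X./.X
[OX/XO/OX/X./..] O move#4: (3,1):+0/OX/XO/OX/XO/..*, (4,0):+0/OX/XO/OX/X./O., (4,1):+0/OX/XO/OX/X./.O
[OX/XO/OX/XO/..] X move#5: (4,0):+0/OX/XO/OX/XO/X.*, (4,1):+0/OX/XO/OX/XO/.X
[OX/XO/OX/XO/X.] O move#6: (4,1):+0/OX/XO/OX/XO/XO*
[OX/XO/OX/XO/XO] end (terminal +0, X#7); searched ../XO/O./X./.. to 6

X winning at [../XO/O./X./..]: False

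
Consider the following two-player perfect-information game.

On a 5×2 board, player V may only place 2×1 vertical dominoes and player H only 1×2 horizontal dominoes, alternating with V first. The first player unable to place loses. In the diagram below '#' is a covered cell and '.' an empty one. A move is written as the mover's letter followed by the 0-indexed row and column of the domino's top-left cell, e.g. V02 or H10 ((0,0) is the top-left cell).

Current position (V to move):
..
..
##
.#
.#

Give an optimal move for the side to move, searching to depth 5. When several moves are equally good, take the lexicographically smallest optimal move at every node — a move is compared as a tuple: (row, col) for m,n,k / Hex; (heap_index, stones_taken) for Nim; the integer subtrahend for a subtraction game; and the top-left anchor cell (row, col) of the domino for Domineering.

V's best at [../../##/.#/.#]: V00

ply 1, V at ../../##/.#/.# | V00=+1→#./#./##/.#/.#*; V01=+1→.#/.#/##/.#/.#; V30=-1→../../##/##/##
ply 2: #./#./##/.#/.# is terminal -1 (H); from ../../##/.#/.# depth 5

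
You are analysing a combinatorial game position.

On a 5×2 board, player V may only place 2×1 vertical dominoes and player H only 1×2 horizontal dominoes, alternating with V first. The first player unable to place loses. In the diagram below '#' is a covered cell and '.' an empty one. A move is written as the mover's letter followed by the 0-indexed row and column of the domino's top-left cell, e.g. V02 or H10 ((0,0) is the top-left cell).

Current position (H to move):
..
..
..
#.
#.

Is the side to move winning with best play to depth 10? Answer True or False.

H winning at [../../../#./#.]: True

[../../../#./#.] H move#1: H00:-1/##/../../#./#., H10:+1/../##/../#./#.*, H20:-1/../../##/#./#.
[../##/../#./#.] V move#2: V21:-1/../##/.#/##/#.*, V31:-1/../##/../##/##
[../##/.#/##/#.] H move#3: H00:+1/##/##/.#/##/#.*
[##/##/.#/##/#.] end (terminal -1, V#4); searched ../../../#./#. to 10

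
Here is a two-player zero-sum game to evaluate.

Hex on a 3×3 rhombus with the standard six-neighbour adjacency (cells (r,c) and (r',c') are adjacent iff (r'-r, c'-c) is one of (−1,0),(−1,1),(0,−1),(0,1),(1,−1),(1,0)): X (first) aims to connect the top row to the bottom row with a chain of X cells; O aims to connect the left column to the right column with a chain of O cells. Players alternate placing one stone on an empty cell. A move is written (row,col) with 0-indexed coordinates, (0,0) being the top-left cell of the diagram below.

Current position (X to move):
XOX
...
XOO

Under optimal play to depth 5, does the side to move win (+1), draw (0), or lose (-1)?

ply 1, X at XOX/.../XOO | (1,0)=+1→XOX/X../XOO*; (1,1)=+1→XOX/.X./XOO; (1,2)=+1→XOX/..X/XOO
ply 2: XOX/X../XOO is terminal -1 (O); from XOX/.../XOO depth 5

value(XOX/.../XOO, X) = +1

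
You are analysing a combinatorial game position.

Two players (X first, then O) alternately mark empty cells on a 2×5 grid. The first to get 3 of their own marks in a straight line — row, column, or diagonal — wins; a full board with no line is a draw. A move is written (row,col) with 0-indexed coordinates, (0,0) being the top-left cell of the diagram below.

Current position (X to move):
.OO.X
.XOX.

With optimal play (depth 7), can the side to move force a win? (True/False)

p1 X@[.OO.X/.XOX.]: (0,0)[XOO.X/.XOX.]-1* (0,3)[.OOXX/.XOX.]-1 (1,0)[.OO.X/XXOX.]-1 (1,4)[.OO.X/.XOXX]-1
p2 O@[XOO.X/.XOX.]: (0,3)[XOOOX/.XOX.]+1* (1,0)[XOO.X/OXOX.]+0 (1,4)[XOO.X/.XOXO]+0
p3 X@[XOOOX/.XOX.] terminal -1; root [.OO.X/.XOX.] d7

X winning at [.OO.X/.XOX.]: False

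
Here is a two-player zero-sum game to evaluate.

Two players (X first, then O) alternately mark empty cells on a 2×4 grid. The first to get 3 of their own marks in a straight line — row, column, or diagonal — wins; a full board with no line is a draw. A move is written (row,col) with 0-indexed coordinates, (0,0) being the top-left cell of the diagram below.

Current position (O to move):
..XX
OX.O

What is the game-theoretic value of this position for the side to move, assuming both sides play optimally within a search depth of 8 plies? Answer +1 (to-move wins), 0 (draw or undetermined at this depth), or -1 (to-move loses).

value(..XX/OX.O, O) = 0

ply 1, O at ..XX/OX.O | (0,0)=-1→O.XX/OX.O; (0,1)=+0→.OXX/OX.O*; (1,2)=-1→..XX/OXOO
ply 2, X at .OXX/OX.O | (0,0)=+0→XOXX/OX.O*; (1,2)=+0→.OXX/OXXO
ply 3, O at XOXX/OX.O | (1,2)=+0→XOXX/OXOO*
ply 4: XOXX/OXOO is terminal +0 (X); from ..XX/OX.O depth 8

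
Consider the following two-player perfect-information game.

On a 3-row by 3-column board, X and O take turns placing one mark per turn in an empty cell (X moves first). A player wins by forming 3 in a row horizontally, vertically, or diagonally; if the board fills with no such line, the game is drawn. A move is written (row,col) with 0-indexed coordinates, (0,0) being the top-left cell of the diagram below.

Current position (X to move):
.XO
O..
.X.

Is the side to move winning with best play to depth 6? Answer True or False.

X winning at [.XO/O../.X.]: True

p1 X@[.XO/O../.X.]: (0,0)[XXO/O../.X.]-1 (1,1)[.XO/OX./.X.]+1* (1,2)[.XO/O.X/.X.]+0 (2,0)[.XO/O../XX.]+1 (2,2)[.XO/O../.XX]+1
p2 O@[.XO/OX./.X.] terminal -1; root [.XO/O../.X.] d6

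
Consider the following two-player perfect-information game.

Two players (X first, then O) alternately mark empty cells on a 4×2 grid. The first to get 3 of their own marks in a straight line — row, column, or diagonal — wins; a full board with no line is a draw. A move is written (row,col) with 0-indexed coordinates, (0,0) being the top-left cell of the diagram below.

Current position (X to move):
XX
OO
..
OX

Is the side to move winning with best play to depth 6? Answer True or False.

X winning at [XX/OO/../OX]: False

[XX/OO/../OX] X move#1: (2,0):+0/XX/OO/X./OX*, (2,1):-1/XX/OO/.X/OX
[XX/OO/X./OX] O move#2: (2,1):+0/XX/OO/XO/OX*
[XX/OO/XO/OX] end (terminal +0, X#3); searched XX/OO/../OX to 6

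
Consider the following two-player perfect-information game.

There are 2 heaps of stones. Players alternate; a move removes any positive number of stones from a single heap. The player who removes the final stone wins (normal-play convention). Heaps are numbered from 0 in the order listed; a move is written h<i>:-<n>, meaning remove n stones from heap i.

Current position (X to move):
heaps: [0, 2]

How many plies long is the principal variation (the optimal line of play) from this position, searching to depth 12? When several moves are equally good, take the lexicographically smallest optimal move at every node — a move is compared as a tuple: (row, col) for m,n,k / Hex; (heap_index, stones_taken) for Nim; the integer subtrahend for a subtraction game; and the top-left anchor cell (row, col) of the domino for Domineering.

[(0,2)] X move#1: h1:-1:-1/(0,1), h1:-2:+1/(0,0)*
[(0,0)] end (terminal -1, O#2); searched (0,2) to 12

PV length from [(0,2)]: 1 ply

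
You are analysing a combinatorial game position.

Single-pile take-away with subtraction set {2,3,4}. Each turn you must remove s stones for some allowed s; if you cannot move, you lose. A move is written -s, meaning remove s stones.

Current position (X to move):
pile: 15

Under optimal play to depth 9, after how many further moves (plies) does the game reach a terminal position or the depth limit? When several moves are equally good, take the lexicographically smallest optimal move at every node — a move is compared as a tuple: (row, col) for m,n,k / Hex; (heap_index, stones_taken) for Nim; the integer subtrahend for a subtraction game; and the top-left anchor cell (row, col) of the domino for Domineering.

PV length from [15]: 5 plies

ply 1, X at 15 | -2=+1→13*; -3=+1→12; -4=-1→11
ply 2, O at 13 | -2=-1→11*; -3=-1→10; -4=-1→9
ply 3, X at 11 | -2=-1→9; -3=-1→8; -4=+1→7*
ply 4, O at 7 | -2=-1→5*; -3=-1→4; -4=-1→3
ply 5, X at 5 | -2=-1→3; -3=-1→2; -4=+1→1*
ply 6: 1 is terminal -1 (O); from 15 depth 9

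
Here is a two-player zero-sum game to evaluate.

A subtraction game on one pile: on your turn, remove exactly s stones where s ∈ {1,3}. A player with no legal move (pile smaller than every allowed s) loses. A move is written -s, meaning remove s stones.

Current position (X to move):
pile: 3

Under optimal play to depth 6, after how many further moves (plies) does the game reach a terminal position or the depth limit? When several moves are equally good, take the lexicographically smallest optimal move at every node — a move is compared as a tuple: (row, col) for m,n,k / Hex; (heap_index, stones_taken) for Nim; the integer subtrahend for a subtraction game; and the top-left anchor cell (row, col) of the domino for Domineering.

[3] X move#1: -1:+1/2*, -3:+1/0
[2] O move#2: -1:-1/1*
[1] X move#3: -1:+1/0*
[0] end (terminal -1, O#4); searched 3 to 6

PV length from [3]: 3 plies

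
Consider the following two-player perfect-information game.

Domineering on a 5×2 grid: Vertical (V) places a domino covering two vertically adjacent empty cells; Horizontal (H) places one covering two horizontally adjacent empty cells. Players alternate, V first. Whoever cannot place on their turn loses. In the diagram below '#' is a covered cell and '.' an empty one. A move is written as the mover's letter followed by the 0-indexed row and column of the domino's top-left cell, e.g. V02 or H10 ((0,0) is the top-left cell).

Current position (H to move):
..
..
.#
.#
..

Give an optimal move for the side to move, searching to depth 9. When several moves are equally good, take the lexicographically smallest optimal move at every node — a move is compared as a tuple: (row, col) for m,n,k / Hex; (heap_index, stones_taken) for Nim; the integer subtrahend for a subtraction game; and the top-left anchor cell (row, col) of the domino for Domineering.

H's best at [../../.#/.#/..]: H00

p1 H@[../../.#/.#/..]: H00[##/../.#/.#/..]+1* H10[../##/.#/.#/..]+1 H40[../../.#/.#/##]-1
p2 V@[##/../.#/.#/..]: V10[##/#./##/.#/..]-1* V20[##/../##/##/..]-1 V30[##/../.#/##/#.]-1
p3 H@[##/#./##/.#/..]: H40[##/#./##/.#/##]+1*
p4 V@[##/#./##/.#/##] terminal -1; root [../../.#/.#/..] d9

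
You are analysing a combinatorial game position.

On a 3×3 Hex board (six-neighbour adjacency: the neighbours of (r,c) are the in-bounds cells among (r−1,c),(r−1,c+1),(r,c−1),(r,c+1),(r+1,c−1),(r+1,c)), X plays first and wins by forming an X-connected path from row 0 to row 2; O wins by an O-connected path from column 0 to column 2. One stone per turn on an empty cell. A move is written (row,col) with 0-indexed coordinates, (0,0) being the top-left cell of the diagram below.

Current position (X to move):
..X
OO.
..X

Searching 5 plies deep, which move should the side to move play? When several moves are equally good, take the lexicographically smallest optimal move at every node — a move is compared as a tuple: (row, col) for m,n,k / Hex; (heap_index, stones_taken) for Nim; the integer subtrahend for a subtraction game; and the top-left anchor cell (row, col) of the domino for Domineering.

X's best at [..X/OO./..X]: (1,2)

p1 X@[..X/OO./..X]: (0,0)[X.X/OO./..X]-1 (0,1)[.XX/OO./..X]-1 (1,2)[..X/OOX/..X]+1* (2,0)[..X/OO./X.X]-1 (2,1)[..X/OO./.XX]-1
p2 O@[..X/OOX/..X] terminal -1; root [..X/OO./..X] d5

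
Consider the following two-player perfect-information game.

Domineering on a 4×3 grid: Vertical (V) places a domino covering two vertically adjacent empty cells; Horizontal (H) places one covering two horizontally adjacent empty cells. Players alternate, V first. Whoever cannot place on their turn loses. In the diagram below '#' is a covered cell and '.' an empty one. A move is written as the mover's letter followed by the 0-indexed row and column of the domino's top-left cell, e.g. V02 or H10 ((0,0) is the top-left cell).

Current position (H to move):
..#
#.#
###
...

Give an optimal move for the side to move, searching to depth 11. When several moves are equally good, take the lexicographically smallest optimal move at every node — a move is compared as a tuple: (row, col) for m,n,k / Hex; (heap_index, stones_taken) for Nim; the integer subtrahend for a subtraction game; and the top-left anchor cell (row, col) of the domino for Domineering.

H's best at [..#/#.#/###/...]: H00

p1 H@[..#/#.#/###/...]: H00[###/#.#/###/...]+1* H30[..#/#.#/###/##.]-1 H31[..#/#.#/###/.##]-1
p2 V@[###/#.#/###/...] terminal -1; root [..#/#.#/###/...] d11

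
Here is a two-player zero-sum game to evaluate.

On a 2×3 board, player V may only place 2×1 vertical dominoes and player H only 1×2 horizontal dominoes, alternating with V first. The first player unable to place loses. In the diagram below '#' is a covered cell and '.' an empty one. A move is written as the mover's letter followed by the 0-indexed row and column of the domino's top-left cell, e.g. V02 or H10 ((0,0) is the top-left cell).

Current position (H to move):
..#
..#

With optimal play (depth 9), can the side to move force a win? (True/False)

H winning at [..#/..#]: True

[..#/..#] H move#1: H00:+1/###/..#*, H10:+1/..#/###
[###/..#] end (terminal -1, V#2); searched ..#/..# to 9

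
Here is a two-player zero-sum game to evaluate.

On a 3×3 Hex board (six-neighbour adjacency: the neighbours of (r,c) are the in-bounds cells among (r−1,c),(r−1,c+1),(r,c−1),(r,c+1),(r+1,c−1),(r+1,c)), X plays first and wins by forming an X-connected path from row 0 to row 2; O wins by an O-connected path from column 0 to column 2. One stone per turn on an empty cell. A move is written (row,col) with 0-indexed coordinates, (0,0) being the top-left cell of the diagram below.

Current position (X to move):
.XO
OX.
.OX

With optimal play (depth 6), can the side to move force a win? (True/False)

X winning at [.XO/OX./.OX]: True

ply 1, X at .XO/OX./.OX | (0,0)=+1→XXO/OX./.OX*; (1,2)=+1→.XO/OXX/.OX; (2,0)=+1→.XO/OX./XOX
ply 2, O at XXO/OX./.OX | (1,2)=-1→XXO/OXO/.OX*; (2,0)=-1→XXO/OX./OOX
ply 3, X at XXO/OXO/.OX | (2,0)=+1→XXO/OXO/XOX*
ply 4: XXO/OXO/XOX is terminal -1 (O); from .XO/OX./.OX depth 6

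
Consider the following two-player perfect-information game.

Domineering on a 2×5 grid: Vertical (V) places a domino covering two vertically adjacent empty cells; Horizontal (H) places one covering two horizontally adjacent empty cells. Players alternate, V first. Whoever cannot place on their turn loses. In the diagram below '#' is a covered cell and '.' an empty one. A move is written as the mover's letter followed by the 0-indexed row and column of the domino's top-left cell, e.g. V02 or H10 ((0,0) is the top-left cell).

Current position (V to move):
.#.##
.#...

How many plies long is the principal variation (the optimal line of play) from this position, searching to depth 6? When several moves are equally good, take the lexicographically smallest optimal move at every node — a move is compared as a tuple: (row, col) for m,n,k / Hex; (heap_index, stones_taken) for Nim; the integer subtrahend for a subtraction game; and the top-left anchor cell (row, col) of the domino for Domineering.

ply 1, V at .#.##/.#... | V00=-1→##.##/##...; V02=+1→.####/.##..*
ply 2, H at .####/.##.. | H13=-1→.####/.####*
ply 3, V at .####/.#### | V00=+1→#####/#####*
ply 4: #####/##### is terminal -1 (H); from .#.##/.#... depth 6

PV length from [.#.##/.#...]: 3 plies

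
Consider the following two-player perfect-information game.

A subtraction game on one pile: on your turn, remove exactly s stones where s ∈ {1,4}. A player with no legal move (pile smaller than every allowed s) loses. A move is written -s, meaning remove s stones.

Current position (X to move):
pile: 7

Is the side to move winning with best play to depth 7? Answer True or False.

ply 1, X at 7 | -1=-1→6*; -4=-1→3
ply 2, O at 6 | -1=+1→5*; -4=+1→2
ply 3, X at 5 | -1=-1→4*; -4=-1→1
ply 4, O at 4 | -1=-1→3; -4=+1→0*
ply 5: 0 is terminal -1 (X); from 7 depth 7

X winning at [7]: False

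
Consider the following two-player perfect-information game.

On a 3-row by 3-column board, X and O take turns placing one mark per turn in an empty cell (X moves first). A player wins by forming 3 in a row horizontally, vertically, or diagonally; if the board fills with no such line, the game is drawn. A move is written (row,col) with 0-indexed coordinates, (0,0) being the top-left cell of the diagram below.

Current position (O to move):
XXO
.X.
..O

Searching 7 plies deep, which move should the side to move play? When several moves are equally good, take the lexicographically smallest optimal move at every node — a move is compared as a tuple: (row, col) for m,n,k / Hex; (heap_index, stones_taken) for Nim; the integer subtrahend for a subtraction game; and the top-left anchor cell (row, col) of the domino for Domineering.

O's best at [XXO/.X./..O]: (1,2)

p1 O@[XXO/.X./..O]: (1,0)[XXO/OX./..O]-1 (1,2)[XXO/.XO/..O]+1* (2,0)[XXO/.X./O.O]-1 (2,1)[XXO/.X./.OO]+1
p2 X@[XXO/.XO/..O] terminal -1; root [XXO/.X./..O] d7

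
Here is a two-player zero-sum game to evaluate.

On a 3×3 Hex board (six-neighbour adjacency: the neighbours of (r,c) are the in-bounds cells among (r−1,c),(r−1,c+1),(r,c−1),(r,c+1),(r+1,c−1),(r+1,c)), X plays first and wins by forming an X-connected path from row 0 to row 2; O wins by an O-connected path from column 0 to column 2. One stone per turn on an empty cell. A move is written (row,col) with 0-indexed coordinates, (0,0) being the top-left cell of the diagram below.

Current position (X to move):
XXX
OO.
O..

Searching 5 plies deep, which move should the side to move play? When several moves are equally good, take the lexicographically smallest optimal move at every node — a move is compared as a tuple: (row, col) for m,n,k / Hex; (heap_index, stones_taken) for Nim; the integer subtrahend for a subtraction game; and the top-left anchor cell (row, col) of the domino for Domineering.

[XXX/OO./O..] X move#1: (1,2):+1/XXX/OOX/O..*, (2,1):-1/XXX/OO./OX., (2,2):-1/XXX/OO./O.X
[XXX/OOX/O..] O move#2: (2,1):-1/XXX/OOX/OO.*, (2,2):-1/XXX/OOX/O.O
[XXX/OOX/OO.] X move#3: (2,2):+1/XXX/OOX/OOX*
[XXX/OOX/OOX] end (terminal -1, O#4); searched XXX/OO./O.. to 5

X's best at [XXX/OO./O..]: (1,2)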